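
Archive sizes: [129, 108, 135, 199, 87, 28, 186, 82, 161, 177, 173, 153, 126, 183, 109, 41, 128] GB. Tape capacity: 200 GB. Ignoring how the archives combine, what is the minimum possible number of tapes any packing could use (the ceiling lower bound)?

Total size = 129 + 108 + 135 + 199 + 87 + 28 + 186 + 82 + 161 + 177 + 173 + 153 + 126 + 183 + 109 + 41 + 128 = 2205 GB.
⌈2205 / 200⌉ = 12.

12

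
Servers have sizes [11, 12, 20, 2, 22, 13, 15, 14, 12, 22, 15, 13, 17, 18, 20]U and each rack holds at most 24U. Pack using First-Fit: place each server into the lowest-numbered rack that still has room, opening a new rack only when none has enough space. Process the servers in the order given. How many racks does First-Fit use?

rack 1: place 11U, 13U left
rack 1: place 12U, 1U left
rack 2: place 20U, 4U left
rack 2: place 2U, 2U left
rack 3: place 22U, 2U left
rack 4: place 13U, 11U left
rack 5: place 15U, 9U left
rack 6: place 14U, 10U left
rack 7: place 12U, 12U left
rack 8: place 22U, 2U left
rack 9: place 15U, 9U left
rack 10: place 13U, 11U left
rack 11: place 17U, 7U left
rack 12: place 18U, 6U left
rack 13: place 20U, 4U left

13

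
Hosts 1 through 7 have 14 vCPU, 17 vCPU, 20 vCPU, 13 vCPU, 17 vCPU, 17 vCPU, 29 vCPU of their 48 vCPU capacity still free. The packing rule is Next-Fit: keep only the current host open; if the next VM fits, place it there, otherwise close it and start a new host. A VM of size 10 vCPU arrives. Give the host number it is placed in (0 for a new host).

7

Next-Fit only looks at host 7, which has 29 vCPU free.
10 vCPU fits there.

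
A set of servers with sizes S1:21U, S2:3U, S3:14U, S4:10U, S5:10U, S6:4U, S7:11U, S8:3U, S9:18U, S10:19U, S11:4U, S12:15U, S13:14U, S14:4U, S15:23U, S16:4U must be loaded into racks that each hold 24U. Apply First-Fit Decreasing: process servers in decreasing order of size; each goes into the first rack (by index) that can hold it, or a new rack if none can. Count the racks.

Sorted descending: 23, 21, 19, 18, 15, 14, 14, 11, 10, 10, 4, 4, 4, 4, 3, 3.
rack 1: place 23U, 1U left
rack 2: place 21U, 3U left
rack 3: place 19U, 5U left
rack 4: place 18U, 6U left
rack 5: place 15U, 9U left
rack 6: place 14U, 10U left
rack 7: place 14U, 10U left
rack 8: place 11U, 13U left
rack 6: place 10U, 0U left
rack 7: place 10U, 0U left
rack 3: place 4U, 1U left
rack 4: place 4U, 2U left
rack 5: place 4U, 5U left
rack 5: place 4U, 1U left
rack 2: place 3U, 0U left
rack 8: place 3U, 10U left
Final racks: [23] [21,3] [19,4] [18,4] [15,4,4] [14,10] [14,10] [11,3].

8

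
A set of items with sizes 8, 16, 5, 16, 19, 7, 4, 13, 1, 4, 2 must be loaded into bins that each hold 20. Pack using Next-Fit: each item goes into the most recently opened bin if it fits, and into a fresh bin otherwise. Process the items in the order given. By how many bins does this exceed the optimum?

2

Next-Fit: [8] [16] [5] [16] [19] [7,4] [13,1,4,2] → 7 bins.
Total size 95; any packing needs at least ⌈95/20⌉ = 5 bins.
An optimal packing achieves that bound: [19,1] [16,4] [16,4] [13,7] [8,5,2] → 5 bins.
Excess: 7 − 5 = 2.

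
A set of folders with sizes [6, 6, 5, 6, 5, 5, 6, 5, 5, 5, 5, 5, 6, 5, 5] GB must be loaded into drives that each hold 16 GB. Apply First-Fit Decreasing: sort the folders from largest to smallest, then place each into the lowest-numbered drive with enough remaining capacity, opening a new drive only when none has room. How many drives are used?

6

Sorted descending: 6, 6, 6, 6, 6, 5, 5, 5, 5, 5, 5, 5, 5, 5, 5.
6 GB → drive 1 (remaining 10 GB)
6 GB → drive 1 (remaining 4 GB)
6 GB → drive 2 (remaining 10 GB)
6 GB → drive 2 (remaining 4 GB)
6 GB → drive 3 (remaining 10 GB)
5 GB → drive 3 (remaining 5 GB)
5 GB → drive 3 (remaining 0 GB)
5 GB → drive 4 (remaining 11 GB)
5 GB → drive 4 (remaining 6 GB)
5 GB → drive 4 (remaining 1 GB)
5 GB → drive 5 (remaining 11 GB)
5 GB → drive 5 (remaining 6 GB)
5 GB → drive 5 (remaining 1 GB)
5 GB → drive 6 (remaining 11 GB)
5 GB → drive 6 (remaining 6 GB)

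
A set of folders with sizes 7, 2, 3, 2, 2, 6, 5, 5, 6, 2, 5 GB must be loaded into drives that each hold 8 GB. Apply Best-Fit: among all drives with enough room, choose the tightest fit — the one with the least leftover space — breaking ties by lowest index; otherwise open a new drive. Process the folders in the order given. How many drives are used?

7 drives

drive 1: place 7 GB, 1 GB left
drive 2: place 2 GB, 6 GB left
drive 2: place 3 GB, 3 GB left
drive 2: place 2 GB, 1 GB left
drive 3: place 2 GB, 6 GB left
drive 3: place 6 GB, 0 GB left
drive 4: place 5 GB, 3 GB left
drive 5: place 5 GB, 3 GB left
drive 6: place 6 GB, 2 GB left
drive 6: place 2 GB, 0 GB left
drive 7: place 5 GB, 3 GB left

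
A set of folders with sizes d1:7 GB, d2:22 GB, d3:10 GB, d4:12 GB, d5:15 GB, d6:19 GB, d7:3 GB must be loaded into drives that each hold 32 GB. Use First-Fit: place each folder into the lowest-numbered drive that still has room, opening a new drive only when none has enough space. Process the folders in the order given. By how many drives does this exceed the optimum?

1

First-Fit: [7,22,3] [10,12] [15] [19] → 4 drives.
Total size 88 GB; any packing needs at least ⌈88/32⌉ = 3 drives.
An optimal packing achieves that bound: [22,10] [19,12] [15,7,3] → 3 drives.
Excess: 4 − 3 = 1.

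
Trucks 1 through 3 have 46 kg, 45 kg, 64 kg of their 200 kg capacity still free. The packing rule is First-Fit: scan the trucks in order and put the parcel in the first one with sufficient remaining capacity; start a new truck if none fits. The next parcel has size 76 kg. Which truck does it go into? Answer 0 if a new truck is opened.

No truck has ≥ 76 kg free, so a new truck is opened.

0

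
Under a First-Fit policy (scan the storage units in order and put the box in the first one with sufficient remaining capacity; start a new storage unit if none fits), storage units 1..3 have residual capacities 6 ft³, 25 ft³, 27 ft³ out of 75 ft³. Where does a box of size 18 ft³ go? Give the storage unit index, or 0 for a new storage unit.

2

Storage units with room: storage unit 2 (25 ft³), storage unit 3 (27 ft³).
The first with room is storage unit 2.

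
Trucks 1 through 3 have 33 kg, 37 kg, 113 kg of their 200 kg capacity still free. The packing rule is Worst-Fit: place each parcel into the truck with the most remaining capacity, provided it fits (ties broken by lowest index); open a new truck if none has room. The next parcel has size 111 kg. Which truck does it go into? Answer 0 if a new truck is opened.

Trucks with room: truck 3 (113 kg).
Most room is truck 3 with 113 kg free.

3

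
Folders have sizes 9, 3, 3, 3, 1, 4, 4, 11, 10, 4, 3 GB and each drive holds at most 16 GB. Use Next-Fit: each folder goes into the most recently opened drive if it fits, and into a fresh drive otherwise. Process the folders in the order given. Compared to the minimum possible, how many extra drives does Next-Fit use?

Next-Fit: [9,3,3] [3,1,4,4] [11] [10,4] [3] → 5 drives.
Total size 55 GB; any packing needs at least ⌈55/16⌉ = 4 drives.
An optimal packing achieves that bound: [11,4,1] [10,4] [9,4,3] [3,3,3] → 4 drives.
Excess: 5 − 4 = 1.

1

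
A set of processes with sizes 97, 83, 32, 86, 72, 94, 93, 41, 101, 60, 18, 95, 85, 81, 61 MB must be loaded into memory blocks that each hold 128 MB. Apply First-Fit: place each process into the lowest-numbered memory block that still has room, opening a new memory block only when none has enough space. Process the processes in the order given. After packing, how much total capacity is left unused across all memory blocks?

309

97 MB → memory block 1 (remaining 31 MB)
83 MB → memory block 2 (remaining 45 MB)
32 MB → memory block 2 (remaining 13 MB)
86 MB → memory block 3 (remaining 42 MB)
72 MB → memory block 4 (remaining 56 MB)
94 MB → memory block 5 (remaining 34 MB)
93 MB → memory block 6 (remaining 35 MB)
41 MB → memory block 3 (remaining 1 MB)
101 MB → memory block 7 (remaining 27 MB)
60 MB → memory block 8 (remaining 68 MB)
18 MB → memory block 1 (remaining 13 MB)
95 MB → memory block 9 (remaining 33 MB)
85 MB → memory block 10 (remaining 43 MB)
81 MB → memory block 11 (remaining 47 MB)
61 MB → memory block 8 (remaining 7 MB)
11 memory blocks × 128 MB = 1408 MB; used 1099 MB; unused 309 MB.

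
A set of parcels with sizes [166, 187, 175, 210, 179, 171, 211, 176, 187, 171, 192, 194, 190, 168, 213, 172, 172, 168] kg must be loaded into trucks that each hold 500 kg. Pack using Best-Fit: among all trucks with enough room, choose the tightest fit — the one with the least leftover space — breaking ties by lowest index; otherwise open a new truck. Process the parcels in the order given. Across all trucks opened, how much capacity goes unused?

1198

Put 166 kg in truck 1; 334 kg remain.
Put 187 kg in truck 1; 147 kg remain.
Put 175 kg in truck 2; 325 kg remain.
Put 210 kg in truck 2; 115 kg remain.
Put 179 kg in truck 3; 321 kg remain.
Put 171 kg in truck 3; 150 kg remain.
Put 211 kg in truck 4; 289 kg remain.
Put 176 kg in truck 4; 113 kg remain.
Put 187 kg in truck 5; 313 kg remain.
Put 171 kg in truck 5; 142 kg remain.
Put 192 kg in truck 6; 308 kg remain.
Put 194 kg in truck 6; 114 kg remain.
Put 190 kg in truck 7; 310 kg remain.
Put 168 kg in truck 7; 142 kg remain.
Put 213 kg in truck 8; 287 kg remain.
Put 172 kg in truck 8; 115 kg remain.
Put 172 kg in truck 9; 328 kg remain.
Put 168 kg in truck 9; 160 kg remain.
9 trucks × 500 kg = 4500 kg; used 3302 kg; unused 1198 kg.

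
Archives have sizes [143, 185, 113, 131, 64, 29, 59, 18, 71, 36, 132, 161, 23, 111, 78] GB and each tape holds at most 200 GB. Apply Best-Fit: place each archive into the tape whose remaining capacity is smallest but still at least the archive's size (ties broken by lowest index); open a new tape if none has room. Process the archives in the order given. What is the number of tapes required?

8 tapes

143 GB → tape 1 (remaining 57 GB)
185 GB → tape 2 (remaining 15 GB)
113 GB → tape 3 (remaining 87 GB)
131 GB → tape 4 (remaining 69 GB)
64 GB → tape 4 (remaining 5 GB)
29 GB → tape 1 (remaining 28 GB)
59 GB → tape 3 (remaining 28 GB)
18 GB → tape 1 (remaining 10 GB)
71 GB → tape 5 (remaining 129 GB)
36 GB → tape 5 (remaining 93 GB)
132 GB → tape 6 (remaining 68 GB)
161 GB → tape 7 (remaining 39 GB)
23 GB → tape 3 (remaining 5 GB)
111 GB → tape 8 (remaining 89 GB)
78 GB → tape 8 (remaining 11 GB)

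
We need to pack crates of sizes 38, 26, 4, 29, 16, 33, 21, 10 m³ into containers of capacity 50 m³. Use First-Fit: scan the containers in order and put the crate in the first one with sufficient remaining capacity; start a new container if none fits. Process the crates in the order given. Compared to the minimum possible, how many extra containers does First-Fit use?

0

First-Fit: [38,4] [26,16] [29,21] [33,10] → 4 containers.
Total size 177 m³; any packing needs at least ⌈177/50⌉ = 4 containers.
So 4 is already optimal.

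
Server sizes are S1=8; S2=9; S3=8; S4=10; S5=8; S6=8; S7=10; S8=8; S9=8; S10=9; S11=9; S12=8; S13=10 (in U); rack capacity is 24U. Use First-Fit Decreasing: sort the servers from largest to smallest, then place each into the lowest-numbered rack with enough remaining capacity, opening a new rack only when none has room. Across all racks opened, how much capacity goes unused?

Sorted descending: 10, 10, 10, 9, 9, 9, 8, 8, 8, 8, 8, 8, 8.
Put 10U in rack 1; 14U remain.
Put 10U in rack 1; 4U remain.
Put 10U in rack 2; 14U remain.
Put 9U in rack 2; 5U remain.
Put 9U in rack 3; 15U remain.
Put 9U in rack 3; 6U remain.
Put 8U in rack 4; 16U remain.
Put 8U in rack 4; 8U remain.
Put 8U in rack 4; 0U remain.
Put 8U in rack 5; 16U remain.
Put 8U in rack 5; 8U remain.
Put 8U in rack 5; 0U remain.
Put 8U in rack 6; 16U remain.
6 racks × 24U = 144U; used 113U; unused 31U.

31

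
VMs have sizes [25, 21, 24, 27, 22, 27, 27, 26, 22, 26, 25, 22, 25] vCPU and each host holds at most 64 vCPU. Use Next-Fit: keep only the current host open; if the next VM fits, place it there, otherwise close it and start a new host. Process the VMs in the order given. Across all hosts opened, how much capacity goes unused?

host 1: place 25 vCPU, 39 vCPU left
host 1: place 21 vCPU, 18 vCPU left
host 2: place 24 vCPU, 40 vCPU left
host 2: place 27 vCPU, 13 vCPU left
host 3: place 22 vCPU, 42 vCPU left
host 3: place 27 vCPU, 15 vCPU left
host 4: place 27 vCPU, 37 vCPU left
host 4: place 26 vCPU, 11 vCPU left
host 5: place 22 vCPU, 42 vCPU left
host 5: place 26 vCPU, 16 vCPU left
host 6: place 25 vCPU, 39 vCPU left
host 6: place 22 vCPU, 17 vCPU left
host 7: place 25 vCPU, 39 vCPU left
7 hosts × 64 vCPU = 448 vCPU; used 319 vCPU; unused 129 vCPU.

129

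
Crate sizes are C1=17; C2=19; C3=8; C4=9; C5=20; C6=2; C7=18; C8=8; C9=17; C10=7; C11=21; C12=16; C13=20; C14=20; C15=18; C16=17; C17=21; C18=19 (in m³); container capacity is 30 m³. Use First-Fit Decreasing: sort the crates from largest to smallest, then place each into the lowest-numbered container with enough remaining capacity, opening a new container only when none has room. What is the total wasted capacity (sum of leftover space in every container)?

113

Sorted descending: 21, 21, 20, 20, 20, 19, 19, 18, 18, 17, 17, 17, 16, 9, 8, 8, 7, 2.
21 m³ → container 1 (remaining 9 m³)
21 m³ → container 2 (remaining 9 m³)
20 m³ → container 3 (remaining 10 m³)
20 m³ → container 4 (remaining 10 m³)
20 m³ → container 5 (remaining 10 m³)
19 m³ → container 6 (remaining 11 m³)
19 m³ → container 7 (remaining 11 m³)
18 m³ → container 8 (remaining 12 m³)
18 m³ → container 9 (remaining 12 m³)
17 m³ → container 10 (remaining 13 m³)
17 m³ → container 11 (remaining 13 m³)
17 m³ → container 12 (remaining 13 m³)
16 m³ → container 13 (remaining 14 m³)
9 m³ → container 1 (remaining 0 m³)
8 m³ → container 2 (remaining 1 m³)
8 m³ → container 3 (remaining 2 m³)
7 m³ → container 4 (remaining 3 m³)
2 m³ → container 3 (remaining 0 m³)
13 containers × 30 m³ = 390 m³; used 277 m³; unused 113 m³.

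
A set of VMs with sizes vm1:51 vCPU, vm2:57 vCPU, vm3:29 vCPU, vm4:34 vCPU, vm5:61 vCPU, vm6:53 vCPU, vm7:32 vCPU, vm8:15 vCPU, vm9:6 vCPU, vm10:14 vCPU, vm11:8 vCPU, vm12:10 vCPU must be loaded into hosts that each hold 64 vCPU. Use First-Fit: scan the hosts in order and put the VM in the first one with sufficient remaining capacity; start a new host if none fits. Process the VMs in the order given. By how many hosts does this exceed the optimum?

First-Fit: [51,6] [57] [29,34] [61] [53,8] [32,15,14] [10] → 7 hosts.
Total size 370 vCPU; any packing needs at least ⌈370/64⌉ = 6 hosts.
An optimal packing achieves that bound: [61] [57,6] [53,10] [51,8] [34,29] [32,15,14] → 6 hosts.
Excess: 7 − 6 = 1.

1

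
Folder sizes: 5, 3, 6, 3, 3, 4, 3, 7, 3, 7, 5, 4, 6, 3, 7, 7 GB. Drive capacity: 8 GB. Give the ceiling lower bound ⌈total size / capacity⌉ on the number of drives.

10 drives

Total size = 5 + 3 + 6 + 3 + 3 + 4 + 3 + 7 + 3 + 7 + 5 + 4 + 6 + 3 + 7 + 7 = 76 GB.
⌈76 / 8⌉ = 10.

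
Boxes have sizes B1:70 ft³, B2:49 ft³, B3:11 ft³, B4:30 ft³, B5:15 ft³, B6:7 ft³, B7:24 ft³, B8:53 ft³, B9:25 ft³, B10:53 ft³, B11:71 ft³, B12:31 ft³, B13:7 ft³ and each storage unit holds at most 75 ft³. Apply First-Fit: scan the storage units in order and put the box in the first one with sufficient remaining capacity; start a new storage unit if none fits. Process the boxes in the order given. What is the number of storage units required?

B1 (70 ft³) → storage unit 1 (remaining 5 ft³)
B2 (49 ft³) → storage unit 2 (remaining 26 ft³)
B3 (11 ft³) → storage unit 2 (remaining 15 ft³)
B4 (30 ft³) → storage unit 3 (remaining 45 ft³)
B5 (15 ft³) → storage unit 2 (remaining 0 ft³)
B6 (7 ft³) → storage unit 3 (remaining 38 ft³)
B7 (24 ft³) → storage unit 3 (remaining 14 ft³)
B8 (53 ft³) → storage unit 4 (remaining 22 ft³)
B9 (25 ft³) → storage unit 5 (remaining 50 ft³)
B10 (53 ft³) → storage unit 6 (remaining 22 ft³)
B11 (71 ft³) → storage unit 7 (remaining 4 ft³)
B12 (31 ft³) → storage unit 5 (remaining 19 ft³)
B13 (7 ft³) → storage unit 3 (remaining 7 ft³)
Final storage units: [70] [49,11,15] [30,7,24,7] [53] [25,31] [53] [71].

7 storage units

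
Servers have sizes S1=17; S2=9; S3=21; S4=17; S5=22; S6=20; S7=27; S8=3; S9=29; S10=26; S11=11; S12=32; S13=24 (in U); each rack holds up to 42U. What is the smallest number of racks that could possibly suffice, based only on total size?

Total size = 17 + 9 + 21 + 17 + 22 + 20 + 27 + 3 + 29 + 26 + 11 + 32 + 24 = 258U.
⌈258 / 42⌉ = 7.

7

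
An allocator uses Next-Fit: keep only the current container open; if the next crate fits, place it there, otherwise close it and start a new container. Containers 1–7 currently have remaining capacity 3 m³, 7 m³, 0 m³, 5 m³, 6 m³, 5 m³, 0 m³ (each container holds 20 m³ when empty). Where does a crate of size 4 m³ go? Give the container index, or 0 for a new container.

0

Next-Fit only looks at container 7, which has 0 m³ free.
4 m³ does not fit, so a new container is opened.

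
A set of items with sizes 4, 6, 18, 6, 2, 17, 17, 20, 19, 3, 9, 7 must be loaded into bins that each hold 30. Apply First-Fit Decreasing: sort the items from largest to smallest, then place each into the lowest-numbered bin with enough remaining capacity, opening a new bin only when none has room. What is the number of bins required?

Sorted descending: 20, 19, 18, 17, 17, 9, 7, 6, 6, 4, 3, 2.
Put 20 in bin 1; 10 remain.
Put 19 in bin 2; 11 remain.
Put 18 in bin 3; 12 remain.
Put 17 in bin 4; 13 remain.
Put 17 in bin 5; 13 remain.
Put 9 in bin 1; 1 remain.
Put 7 in bin 2; 4 remain.
Put 6 in bin 3; 6 remain.
Put 6 in bin 3; 0 remain.
Put 4 in bin 2; 0 remain.
Put 3 in bin 4; 10 remain.
Put 2 in bin 4; 8 remain.

5 bins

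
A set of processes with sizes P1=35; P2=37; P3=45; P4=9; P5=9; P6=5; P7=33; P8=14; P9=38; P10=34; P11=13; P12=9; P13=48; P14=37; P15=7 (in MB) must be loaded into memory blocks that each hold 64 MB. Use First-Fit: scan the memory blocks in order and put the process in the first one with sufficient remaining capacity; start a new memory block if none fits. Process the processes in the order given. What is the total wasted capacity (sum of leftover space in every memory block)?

Put P1 (35 MB) in memory block 1; 29 MB remain.
Put P2 (37 MB) in memory block 2; 27 MB remain.
Put P3 (45 MB) in memory block 3; 19 MB remain.
Put P4 (9 MB) in memory block 1; 20 MB remain.
Put P5 (9 MB) in memory block 1; 11 MB remain.
Put P6 (5 MB) in memory block 1; 6 MB remain.
Put P7 (33 MB) in memory block 4; 31 MB remain.
Put P8 (14 MB) in memory block 2; 13 MB remain.
Put P9 (38 MB) in memory block 5; 26 MB remain.
Put P10 (34 MB) in memory block 6; 30 MB remain.
Put P11 (13 MB) in memory block 2; 0 MB remain.
Put P12 (9 MB) in memory block 3; 10 MB remain.
Put P13 (48 MB) in memory block 7; 16 MB remain.
Put P14 (37 MB) in memory block 8; 27 MB remain.
Put P15 (7 MB) in memory block 3; 3 MB remain.
8 memory blocks × 64 MB = 512 MB; used 373 MB; unused 139 MB.

139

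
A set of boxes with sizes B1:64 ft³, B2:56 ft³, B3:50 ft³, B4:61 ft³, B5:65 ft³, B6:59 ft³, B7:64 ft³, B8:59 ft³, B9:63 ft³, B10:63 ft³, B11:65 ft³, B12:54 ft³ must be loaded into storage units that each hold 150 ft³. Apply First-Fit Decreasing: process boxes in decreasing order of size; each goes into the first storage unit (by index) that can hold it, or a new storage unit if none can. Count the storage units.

6 storage units

Sorted descending: 65, 65, 64, 64, 63, 63, 61, 59, 59, 56, 54, 50.
Put 65 ft³ in storage unit 1; 85 ft³ remain.
Put 65 ft³ in storage unit 1; 20 ft³ remain.
Put 64 ft³ in storage unit 2; 86 ft³ remain.
Put 64 ft³ in storage unit 2; 22 ft³ remain.
Put 63 ft³ in storage unit 3; 87 ft³ remain.
Put 63 ft³ in storage unit 3; 24 ft³ remain.
Put 61 ft³ in storage unit 4; 89 ft³ remain.
Put 59 ft³ in storage unit 4; 30 ft³ remain.
Put 59 ft³ in storage unit 5; 91 ft³ remain.
Put 56 ft³ in storage unit 5; 35 ft³ remain.
Put 54 ft³ in storage unit 6; 96 ft³ remain.
Put 50 ft³ in storage unit 6; 46 ft³ remain.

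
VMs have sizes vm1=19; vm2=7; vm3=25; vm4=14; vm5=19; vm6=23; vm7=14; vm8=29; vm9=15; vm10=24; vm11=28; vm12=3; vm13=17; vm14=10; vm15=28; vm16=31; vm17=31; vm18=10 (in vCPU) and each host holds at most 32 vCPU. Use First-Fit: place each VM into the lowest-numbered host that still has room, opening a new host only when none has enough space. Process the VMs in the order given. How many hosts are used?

vm1 (19 vCPU) → host 1 (remaining 13 vCPU)
vm2 (7 vCPU) → host 1 (remaining 6 vCPU)
vm3 (25 vCPU) → host 2 (remaining 7 vCPU)
vm4 (14 vCPU) → host 3 (remaining 18 vCPU)
vm5 (19 vCPU) → host 4 (remaining 13 vCPU)
vm6 (23 vCPU) → host 5 (remaining 9 vCPU)
vm7 (14 vCPU) → host 3 (remaining 4 vCPU)
vm8 (29 vCPU) → host 6 (remaining 3 vCPU)
vm9 (15 vCPU) → host 7 (remaining 17 vCPU)
vm10 (24 vCPU) → host 8 (remaining 8 vCPU)
vm11 (28 vCPU) → host 9 (remaining 4 vCPU)
vm12 (3 vCPU) → host 1 (remaining 3 vCPU)
vm13 (17 vCPU) → host 7 (remaining 0 vCPU)
vm14 (10 vCPU) → host 4 (remaining 3 vCPU)
vm15 (28 vCPU) → host 10 (remaining 4 vCPU)
vm16 (31 vCPU) → host 11 (remaining 1 vCPU)
vm17 (31 vCPU) → host 12 (remaining 1 vCPU)
vm18 (10 vCPU) → host 13 (remaining 22 vCPU)

13 hosts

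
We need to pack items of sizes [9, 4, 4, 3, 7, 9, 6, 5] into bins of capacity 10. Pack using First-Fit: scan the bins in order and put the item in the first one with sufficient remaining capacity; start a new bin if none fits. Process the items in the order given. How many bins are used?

9 → bin 1 (remaining 1)
4 → bin 2 (remaining 6)
4 → bin 2 (remaining 2)
3 → bin 3 (remaining 7)
7 → bin 3 (remaining 0)
9 → bin 4 (remaining 1)
6 → bin 5 (remaining 4)
5 → bin 6 (remaining 5)
Final bins: [9] [4,4] [3,7] [9] [6] [5].

6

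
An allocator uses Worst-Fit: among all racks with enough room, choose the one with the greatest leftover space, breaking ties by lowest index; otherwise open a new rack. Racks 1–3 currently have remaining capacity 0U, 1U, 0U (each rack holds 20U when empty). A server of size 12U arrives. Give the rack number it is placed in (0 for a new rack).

0

No rack has ≥ 12U free, so a new rack is opened.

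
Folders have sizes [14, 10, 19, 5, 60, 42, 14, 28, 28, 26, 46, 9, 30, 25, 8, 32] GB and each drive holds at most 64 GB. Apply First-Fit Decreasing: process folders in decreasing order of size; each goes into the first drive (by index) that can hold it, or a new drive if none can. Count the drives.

7

Sorted descending: 60, 46, 42, 32, 30, 28, 28, 26, 25, 19, 14, 14, 10, 9, 8, 5.
Put 60 GB in drive 1; 4 GB remain.
Put 46 GB in drive 2; 18 GB remain.
Put 42 GB in drive 3; 22 GB remain.
Put 32 GB in drive 4; 32 GB remain.
Put 30 GB in drive 4; 2 GB remain.
Put 28 GB in drive 5; 36 GB remain.
Put 28 GB in drive 5; 8 GB remain.
Put 26 GB in drive 6; 38 GB remain.
Put 25 GB in drive 6; 13 GB remain.
Put 19 GB in drive 3; 3 GB remain.
Put 14 GB in drive 2; 4 GB remain.
Put 14 GB in drive 7; 50 GB remain.
Put 10 GB in drive 6; 3 GB remain.
Put 9 GB in drive 7; 41 GB remain.
Put 8 GB in drive 5; 0 GB remain.
Put 5 GB in drive 7; 36 GB remain.
Final drives: [60] [46,14] [42,19] [32,30] [28,28,8] [26,25,10] [14,9,5].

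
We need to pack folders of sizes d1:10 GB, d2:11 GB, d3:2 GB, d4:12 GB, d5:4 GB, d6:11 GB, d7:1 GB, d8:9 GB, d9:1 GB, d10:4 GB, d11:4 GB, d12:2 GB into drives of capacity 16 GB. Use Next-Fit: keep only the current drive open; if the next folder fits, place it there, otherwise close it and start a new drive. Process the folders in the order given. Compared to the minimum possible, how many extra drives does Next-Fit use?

Next-Fit: [10] [11,2] [12,4] [11,1] [9,1,4] [4,2] → 6 drives.
Total size 71 GB; any packing needs at least ⌈71/16⌉ = 5 drives.
An optimal packing achieves that bound: [12,4] [11,4,1] [11,4,1] [10,2,2] [9] → 5 drives.
Excess: 6 − 5 = 1.

1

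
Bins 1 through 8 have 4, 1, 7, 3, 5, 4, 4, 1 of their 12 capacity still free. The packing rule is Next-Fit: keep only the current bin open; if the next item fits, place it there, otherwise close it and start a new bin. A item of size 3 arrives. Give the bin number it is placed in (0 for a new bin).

Next-Fit only looks at bin 8, which has 1 free.
3 does not fit, so a new bin is opened.

0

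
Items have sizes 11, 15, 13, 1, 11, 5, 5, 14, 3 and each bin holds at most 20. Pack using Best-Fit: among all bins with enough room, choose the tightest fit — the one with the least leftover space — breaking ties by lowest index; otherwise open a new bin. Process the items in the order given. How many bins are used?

bin 1: place 11, 9 left
bin 2: place 15, 5 left
bin 3: place 13, 7 left
bin 2: place 1, 4 left
bin 4: place 11, 9 left
bin 3: place 5, 2 left
bin 1: place 5, 4 left
bin 5: place 14, 6 left
bin 1: place 3, 1 left
Final bins: [11,5,3] [15,1] [13,5] [11] [14].

5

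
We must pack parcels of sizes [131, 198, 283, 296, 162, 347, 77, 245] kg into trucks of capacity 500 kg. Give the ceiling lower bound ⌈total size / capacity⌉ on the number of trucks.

Total size = 131 + 198 + 283 + 296 + 162 + 347 + 77 + 245 = 1739 kg.
⌈1739 / 500⌉ = 4.

4 trucks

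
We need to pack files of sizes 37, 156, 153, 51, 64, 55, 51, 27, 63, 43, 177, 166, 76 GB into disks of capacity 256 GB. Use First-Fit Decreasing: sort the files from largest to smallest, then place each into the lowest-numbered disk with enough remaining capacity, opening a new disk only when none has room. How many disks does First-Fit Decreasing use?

Sorted descending: 177, 166, 156, 153, 76, 64, 63, 55, 51, 51, 43, 37, 27.
177 GB → disk 1 (remaining 79 GB)
166 GB → disk 2 (remaining 90 GB)
156 GB → disk 3 (remaining 100 GB)
153 GB → disk 4 (remaining 103 GB)
76 GB → disk 1 (remaining 3 GB)
64 GB → disk 2 (remaining 26 GB)
63 GB → disk 3 (remaining 37 GB)
55 GB → disk 4 (remaining 48 GB)
51 GB → disk 5 (remaining 205 GB)
51 GB → disk 5 (remaining 154 GB)
43 GB → disk 4 (remaining 5 GB)
37 GB → disk 3 (remaining 0 GB)
27 GB → disk 5 (remaining 127 GB)
Final disks: [177,76] [166,64] [156,63,37] [153,55,43] [51,51,27].

5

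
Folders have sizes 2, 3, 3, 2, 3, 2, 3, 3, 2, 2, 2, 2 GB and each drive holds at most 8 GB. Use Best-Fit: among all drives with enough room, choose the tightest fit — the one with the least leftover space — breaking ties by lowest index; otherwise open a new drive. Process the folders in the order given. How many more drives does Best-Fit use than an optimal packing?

Best-Fit: [2,3,3] [2,3,2] [3,3,2] [2,2,2] → 4 drives.
Total size 29 GB; any packing needs at least ⌈29/8⌉ = 4 drives.
So 4 is already optimal.

0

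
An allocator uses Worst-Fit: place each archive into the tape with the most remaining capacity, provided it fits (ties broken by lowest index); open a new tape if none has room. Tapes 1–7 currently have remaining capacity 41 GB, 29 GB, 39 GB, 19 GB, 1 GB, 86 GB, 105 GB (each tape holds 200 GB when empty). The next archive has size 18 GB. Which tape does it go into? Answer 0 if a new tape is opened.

7

Tapes with room: tape 1 (41 GB), tape 2 (29 GB), tape 3 (39 GB), tape 4 (19 GB), tape 6 (86 GB), tape 7 (105 GB).
Most room is tape 7 with 105 GB free.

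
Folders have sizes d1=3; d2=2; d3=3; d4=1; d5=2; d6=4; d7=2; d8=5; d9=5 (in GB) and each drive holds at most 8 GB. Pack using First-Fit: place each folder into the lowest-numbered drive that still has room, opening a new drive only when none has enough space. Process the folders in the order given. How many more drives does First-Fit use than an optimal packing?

First-Fit: [3,2,3] [1,2,4] [2,5] [5] → 4 drives.
Total size 27 GB; any packing needs at least ⌈27/8⌉ = 4 drives.
So 4 is already optimal.

0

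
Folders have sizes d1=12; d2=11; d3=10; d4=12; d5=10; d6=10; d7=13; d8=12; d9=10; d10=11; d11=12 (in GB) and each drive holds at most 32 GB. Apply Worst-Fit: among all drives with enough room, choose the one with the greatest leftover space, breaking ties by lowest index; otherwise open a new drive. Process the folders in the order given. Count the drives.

5

drive 1: place d1 (12 GB), 20 GB left
drive 1: place d2 (11 GB), 9 GB left
drive 2: place d3 (10 GB), 22 GB left
drive 2: place d4 (12 GB), 10 GB left
drive 2: place d5 (10 GB), 0 GB left
drive 3: place d6 (10 GB), 22 GB left
drive 3: place d7 (13 GB), 9 GB left
drive 4: place d8 (12 GB), 20 GB left
drive 4: place d9 (10 GB), 10 GB left
drive 5: place d10 (11 GB), 21 GB left
drive 5: place d11 (12 GB), 9 GB left
Final drives: [12,11] [10,12,10] [10,13] [12,10] [11,12].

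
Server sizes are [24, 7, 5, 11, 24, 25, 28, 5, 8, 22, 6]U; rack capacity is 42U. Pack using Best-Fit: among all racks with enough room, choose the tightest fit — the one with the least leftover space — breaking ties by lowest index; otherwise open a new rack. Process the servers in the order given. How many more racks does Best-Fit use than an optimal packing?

0

Best-Fit: [24,7,5,5] [11,24] [25] [28,8,6] [22] → 5 racks.
5 servers exceed 21U (half the capacity), and no two of those can share a rack, so at least 5 racks are needed.
So 5 is already optimal.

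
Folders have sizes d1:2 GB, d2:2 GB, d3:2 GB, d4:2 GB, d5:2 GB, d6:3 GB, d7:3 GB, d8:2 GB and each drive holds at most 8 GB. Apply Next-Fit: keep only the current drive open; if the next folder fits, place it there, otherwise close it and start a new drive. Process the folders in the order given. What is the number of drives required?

drive 1: place d1 (2 GB), 6 GB left
drive 1: place d2 (2 GB), 4 GB left
drive 1: place d3 (2 GB), 2 GB left
drive 1: place d4 (2 GB), 0 GB left
drive 2: place d5 (2 GB), 6 GB left
drive 2: place d6 (3 GB), 3 GB left
drive 2: place d7 (3 GB), 0 GB left
drive 3: place d8 (2 GB), 6 GB left
Final drives: [2,2,2,2] [2,3,3] [2].

3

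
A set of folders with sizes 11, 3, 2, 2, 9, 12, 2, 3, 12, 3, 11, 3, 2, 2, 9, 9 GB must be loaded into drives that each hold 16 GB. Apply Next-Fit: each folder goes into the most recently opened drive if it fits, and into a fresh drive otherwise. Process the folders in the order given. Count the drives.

7

Put 11 GB in drive 1; 5 GB remain.
Put 3 GB in drive 1; 2 GB remain.
Put 2 GB in drive 1; 0 GB remain.
Put 2 GB in drive 2; 14 GB remain.
Put 9 GB in drive 2; 5 GB remain.
Put 12 GB in drive 3; 4 GB remain.
Put 2 GB in drive 3; 2 GB remain.
Put 3 GB in drive 4; 13 GB remain.
Put 12 GB in drive 4; 1 GB remain.
Put 3 GB in drive 5; 13 GB remain.
Put 11 GB in drive 5; 2 GB remain.
Put 3 GB in drive 6; 13 GB remain.
Put 2 GB in drive 6; 11 GB remain.
Put 2 GB in drive 6; 9 GB remain.
Put 9 GB in drive 6; 0 GB remain.
Put 9 GB in drive 7; 7 GB remain.
Final drives: [11,3,2] [2,9] [12,2] [3,12] [3,11] [3,2,2,9] [9].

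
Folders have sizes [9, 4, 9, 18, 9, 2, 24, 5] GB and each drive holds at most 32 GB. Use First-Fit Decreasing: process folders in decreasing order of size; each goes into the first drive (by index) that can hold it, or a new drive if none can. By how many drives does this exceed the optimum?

0

First-Fit Decreasing: [24,5,2] [18,9,4] [9,9] → 3 drives.
Total size 80 GB; any packing needs at least ⌈80/32⌉ = 3 drives.
So 3 is already optimal.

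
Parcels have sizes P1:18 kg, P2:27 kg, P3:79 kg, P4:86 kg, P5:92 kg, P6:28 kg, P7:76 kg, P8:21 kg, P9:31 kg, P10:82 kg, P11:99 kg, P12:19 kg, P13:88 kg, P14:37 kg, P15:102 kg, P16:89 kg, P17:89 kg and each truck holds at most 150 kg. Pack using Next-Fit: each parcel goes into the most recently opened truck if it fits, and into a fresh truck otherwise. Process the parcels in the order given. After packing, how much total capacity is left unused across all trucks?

437

P1 (18 kg) → truck 1 (remaining 132 kg)
P2 (27 kg) → truck 1 (remaining 105 kg)
P3 (79 kg) → truck 1 (remaining 26 kg)
P4 (86 kg) → truck 2 (remaining 64 kg)
P5 (92 kg) → truck 3 (remaining 58 kg)
P6 (28 kg) → truck 3 (remaining 30 kg)
P7 (76 kg) → truck 4 (remaining 74 kg)
P8 (21 kg) → truck 4 (remaining 53 kg)
P9 (31 kg) → truck 4 (remaining 22 kg)
P10 (82 kg) → truck 5 (remaining 68 kg)
P11 (99 kg) → truck 6 (remaining 51 kg)
P12 (19 kg) → truck 6 (remaining 32 kg)
P13 (88 kg) → truck 7 (remaining 62 kg)
P14 (37 kg) → truck 7 (remaining 25 kg)
P15 (102 kg) → truck 8 (remaining 48 kg)
P16 (89 kg) → truck 9 (remaining 61 kg)
P17 (89 kg) → truck 10 (remaining 61 kg)
10 trucks × 150 kg = 1500 kg; used 1063 kg; unused 437 kg.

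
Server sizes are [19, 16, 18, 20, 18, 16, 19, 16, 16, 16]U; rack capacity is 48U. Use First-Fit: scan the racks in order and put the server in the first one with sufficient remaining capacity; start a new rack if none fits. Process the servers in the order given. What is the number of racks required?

19U → rack 1 (remaining 29U)
16U → rack 1 (remaining 13U)
18U → rack 2 (remaining 30U)
20U → rack 2 (remaining 10U)
18U → rack 3 (remaining 30U)
16U → rack 3 (remaining 14U)
19U → rack 4 (remaining 29U)
16U → rack 4 (remaining 13U)
16U → rack 5 (remaining 32U)
16U → rack 5 (remaining 16U)

5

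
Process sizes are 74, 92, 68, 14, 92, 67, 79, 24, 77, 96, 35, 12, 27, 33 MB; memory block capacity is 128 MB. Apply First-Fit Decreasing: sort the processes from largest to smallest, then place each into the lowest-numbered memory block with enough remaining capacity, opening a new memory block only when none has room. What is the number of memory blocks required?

Sorted descending: 96, 92, 92, 79, 77, 74, 68, 67, 35, 33, 27, 24, 14, 12.
96 MB → memory block 1 (remaining 32 MB)
92 MB → memory block 2 (remaining 36 MB)
92 MB → memory block 3 (remaining 36 MB)
79 MB → memory block 4 (remaining 49 MB)
77 MB → memory block 5 (remaining 51 MB)
74 MB → memory block 6 (remaining 54 MB)
68 MB → memory block 7 (remaining 60 MB)
67 MB → memory block 8 (remaining 61 MB)
35 MB → memory block 2 (remaining 1 MB)
33 MB → memory block 3 (remaining 3 MB)
27 MB → memory block 1 (remaining 5 MB)
24 MB → memory block 4 (remaining 25 MB)
14 MB → memory block 4 (remaining 11 MB)
12 MB → memory block 5 (remaining 39 MB)
Final memory blocks: [96,27] [92,35] [92,33] [79,24,14] [77,12] [74] [68] [67].

8 memory blocks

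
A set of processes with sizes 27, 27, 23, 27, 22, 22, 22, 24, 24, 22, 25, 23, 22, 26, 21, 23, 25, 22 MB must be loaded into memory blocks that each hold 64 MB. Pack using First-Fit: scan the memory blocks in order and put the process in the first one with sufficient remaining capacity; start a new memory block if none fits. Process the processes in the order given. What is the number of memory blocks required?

9 memory blocks

Put 27 MB in memory block 1; 37 MB remain.
Put 27 MB in memory block 1; 10 MB remain.
Put 23 MB in memory block 2; 41 MB remain.
Put 27 MB in memory block 2; 14 MB remain.
Put 22 MB in memory block 3; 42 MB remain.
Put 22 MB in memory block 3; 20 MB remain.
Put 22 MB in memory block 4; 42 MB remain.
Put 24 MB in memory block 4; 18 MB remain.
Put 24 MB in memory block 5; 40 MB remain.
Put 22 MB in memory block 5; 18 MB remain.
Put 25 MB in memory block 6; 39 MB remain.
Put 23 MB in memory block 6; 16 MB remain.
Put 22 MB in memory block 7; 42 MB remain.
Put 26 MB in memory block 7; 16 MB remain.
Put 21 MB in memory block 8; 43 MB remain.
Put 23 MB in memory block 8; 20 MB remain.
Put 25 MB in memory block 9; 39 MB remain.
Put 22 MB in memory block 9; 17 MB remain.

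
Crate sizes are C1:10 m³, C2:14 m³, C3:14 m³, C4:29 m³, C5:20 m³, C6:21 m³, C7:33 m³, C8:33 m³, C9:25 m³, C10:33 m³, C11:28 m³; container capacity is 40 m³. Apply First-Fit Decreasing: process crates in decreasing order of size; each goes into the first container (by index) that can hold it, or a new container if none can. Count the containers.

Sorted descending: 33, 33, 33, 29, 28, 25, 21, 20, 14, 14, 10.
33 m³ → container 1 (remaining 7 m³)
33 m³ → container 2 (remaining 7 m³)
33 m³ → container 3 (remaining 7 m³)
29 m³ → container 4 (remaining 11 m³)
28 m³ → container 5 (remaining 12 m³)
25 m³ → container 6 (remaining 15 m³)
21 m³ → container 7 (remaining 19 m³)
20 m³ → container 8 (remaining 20 m³)
14 m³ → container 6 (remaining 1 m³)
14 m³ → container 7 (remaining 5 m³)
10 m³ → container 4 (remaining 1 m³)

8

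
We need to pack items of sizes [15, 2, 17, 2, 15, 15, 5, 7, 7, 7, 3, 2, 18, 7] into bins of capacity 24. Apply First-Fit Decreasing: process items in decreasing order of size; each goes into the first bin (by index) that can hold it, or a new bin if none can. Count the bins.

Sorted descending: 18, 17, 15, 15, 15, 7, 7, 7, 7, 5, 3, 2, 2, 2.
Put 18 in bin 1; 6 remain.
Put 17 in bin 2; 7 remain.
Put 15 in bin 3; 9 remain.
Put 15 in bin 4; 9 remain.
Put 15 in bin 5; 9 remain.
Put 7 in bin 2; 0 remain.
Put 7 in bin 3; 2 remain.
Put 7 in bin 4; 2 remain.
Put 7 in bin 5; 2 remain.
Put 5 in bin 1; 1 remain.
Put 3 in bin 6; 21 remain.
Put 2 in bin 3; 0 remain.
Put 2 in bin 4; 0 remain.
Put 2 in bin 5; 0 remain.
Final bins: [18,5] [17,7] [15,7,2] [15,7,2] [15,7,2] [3].

6 bins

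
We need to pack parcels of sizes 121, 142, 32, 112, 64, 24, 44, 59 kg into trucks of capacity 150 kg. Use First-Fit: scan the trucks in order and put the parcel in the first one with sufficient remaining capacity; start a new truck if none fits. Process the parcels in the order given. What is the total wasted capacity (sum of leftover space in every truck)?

152

truck 1: place 121 kg, 29 kg left
truck 2: place 142 kg, 8 kg left
truck 3: place 32 kg, 118 kg left
truck 3: place 112 kg, 6 kg left
truck 4: place 64 kg, 86 kg left
truck 1: place 24 kg, 5 kg left
truck 4: place 44 kg, 42 kg left
truck 5: place 59 kg, 91 kg left
5 trucks × 150 kg = 750 kg; used 598 kg; unused 152 kg.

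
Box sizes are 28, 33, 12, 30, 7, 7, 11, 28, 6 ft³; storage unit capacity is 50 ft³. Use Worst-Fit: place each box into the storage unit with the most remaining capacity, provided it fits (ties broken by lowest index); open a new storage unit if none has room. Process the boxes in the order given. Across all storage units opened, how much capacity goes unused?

storage unit 1: place 28 ft³, 22 ft³ left
storage unit 2: place 33 ft³, 17 ft³ left
storage unit 1: place 12 ft³, 10 ft³ left
storage unit 3: place 30 ft³, 20 ft³ left
storage unit 3: place 7 ft³, 13 ft³ left
storage unit 2: place 7 ft³, 10 ft³ left
storage unit 3: place 11 ft³, 2 ft³ left
storage unit 4: place 28 ft³, 22 ft³ left
storage unit 4: place 6 ft³, 16 ft³ left
4 storage units × 50 ft³ = 200 ft³; used 162 ft³; unused 38 ft³.

38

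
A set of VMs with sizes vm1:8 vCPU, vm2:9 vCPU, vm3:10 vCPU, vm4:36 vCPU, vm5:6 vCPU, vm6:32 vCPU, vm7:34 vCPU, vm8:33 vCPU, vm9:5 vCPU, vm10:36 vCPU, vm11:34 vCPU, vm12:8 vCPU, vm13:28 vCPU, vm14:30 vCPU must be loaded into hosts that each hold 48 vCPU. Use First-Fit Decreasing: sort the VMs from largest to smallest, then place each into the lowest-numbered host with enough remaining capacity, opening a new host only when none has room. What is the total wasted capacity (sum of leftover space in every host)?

75

Sorted descending: 36, 36, 34, 34, 33, 32, 30, 28, 10, 9, 8, 8, 6, 5.
host 1: place 36 vCPU, 12 vCPU left
host 2: place 36 vCPU, 12 vCPU left
host 3: place 34 vCPU, 14 vCPU left
host 4: place 34 vCPU, 14 vCPU left
host 5: place 33 vCPU, 15 vCPU left
host 6: place 32 vCPU, 16 vCPU left
host 7: place 30 vCPU, 18 vCPU left
host 8: place 28 vCPU, 20 vCPU left
host 1: place 10 vCPU, 2 vCPU left
host 2: place 9 vCPU, 3 vCPU left
host 3: place 8 vCPU, 6 vCPU left
host 4: place 8 vCPU, 6 vCPU left
host 3: place 6 vCPU, 0 vCPU left
host 4: place 5 vCPU, 1 vCPU left
8 hosts × 48 vCPU = 384 vCPU; used 309 vCPU; unused 75 vCPU.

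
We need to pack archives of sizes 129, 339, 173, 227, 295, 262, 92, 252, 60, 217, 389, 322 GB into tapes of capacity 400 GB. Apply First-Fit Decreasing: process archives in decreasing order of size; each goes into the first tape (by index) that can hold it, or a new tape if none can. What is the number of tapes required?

Sorted descending: 389, 339, 322, 295, 262, 252, 227, 217, 173, 129, 92, 60.
Put 389 GB in tape 1; 11 GB remain.
Put 339 GB in tape 2; 61 GB remain.
Put 322 GB in tape 3; 78 GB remain.
Put 295 GB in tape 4; 105 GB remain.
Put 262 GB in tape 5; 138 GB remain.
Put 252 GB in tape 6; 148 GB remain.
Put 227 GB in tape 7; 173 GB remain.
Put 217 GB in tape 8; 183 GB remain.
Put 173 GB in tape 7; 0 GB remain.
Put 129 GB in tape 5; 9 GB remain.
Put 92 GB in tape 4; 13 GB remain.
Put 60 GB in tape 2; 1 GB remain.

8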